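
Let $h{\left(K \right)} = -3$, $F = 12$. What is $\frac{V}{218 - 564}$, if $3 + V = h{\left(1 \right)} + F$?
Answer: $- \frac{3}{173} \approx -0.017341$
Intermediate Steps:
$V = 6$ ($V = -3 + \left(-3 + 12\right) = -3 + 9 = 6$)
$\frac{V}{218 - 564} = \frac{6}{218 - 564} = \frac{6}{-346} = 6 \left(- \frac{1}{346}\right) = - \frac{3}{173}$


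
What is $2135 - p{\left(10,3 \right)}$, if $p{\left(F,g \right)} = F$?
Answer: $2125$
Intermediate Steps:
$2135 - p{\left(10,3 \right)} = 2135 - 10 = 2125$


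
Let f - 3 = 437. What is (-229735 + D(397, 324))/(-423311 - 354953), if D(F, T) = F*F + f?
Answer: 35843/389132 ≈ 0.092110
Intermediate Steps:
f = 440 (f = 3 + 437 = 440)
D(F, T) = 440 + F² (D(F, T) = F*F + 440 = F² + 440 = 440 + F²)
(-229735 + D(397, 324))/(-423311 - 354953) = (-229735 + (440 + 397²))/(-423311 - 354953) = (-229735 + (440 + 157609))/(-778264) = (-229735 + 158049)*(-1/778264) = -71686*(-1/778264) = 35843/389132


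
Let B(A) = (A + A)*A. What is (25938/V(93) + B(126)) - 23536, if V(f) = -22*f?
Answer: 254303/31 ≈ 8203.3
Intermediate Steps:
B(A) = 2*A**2 (B(A) = (2*A)*A = 2*A**2)
(25938/V(93) + B(126)) - 23536 = (25938/((-22*93)) + 2*126**2) - 23536 = (25938/(-2046) + 2*15876) - 23536 = (25938*(-1/2046) + 31752) - 23536 = (-393/31 + 31752) - 23536 = 983919/31 - 23536 = 254303/31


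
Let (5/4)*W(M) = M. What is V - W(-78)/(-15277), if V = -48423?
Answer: -3698791167/76385 ≈ -48423.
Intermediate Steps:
W(M) = 4*M/5
V - W(-78)/(-15277) = -48423 - (⅘)*(-78)/(-15277) = -48423 - (-312)*(-1)/(5*15277) = -48423 - 1*312/76385 = -48423 - 312/76385 = -3698791167/76385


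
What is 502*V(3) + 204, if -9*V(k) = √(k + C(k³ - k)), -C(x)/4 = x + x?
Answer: 204 - 502*I*√21/3 ≈ 204.0 - 766.82*I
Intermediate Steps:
C(x) = -8*x (C(x) = -4*(x + x) = -8*x)
V(k) = -√(-8*k³ + 9*k)/9 (V(k) = -√(k - 8*(k³ - k))/9 = -√(k + (-8*k³ + 8*k))/9 = -√(-8*k³ + 9*k)/9)
502*V(3) + 204 = 502*(-I*√3*√(-9 + 8*3²)/9) + 204 = 502*(-I*√3*√(-9 + 8*9)/9) + 204 = 502*(-I*√3*√(-9 + 72)/9) + 204 = 502*(-3*I*√21/9) + 204 = 502*(-I*√21/3) + 204 = -502*I*√21/3 + 204 = 204 - 502*I*√21/3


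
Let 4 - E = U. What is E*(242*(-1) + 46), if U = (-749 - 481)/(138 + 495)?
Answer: -245784/211 ≈ -1164.9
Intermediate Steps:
U = -410/211 (U = -1230/633 = -1230*1/633 = -410/211 ≈ -1.9431)
E = 1254/211 (E = 4 - 1*(-410/211) = 4 + 410/211 = 1254/211 ≈ 5.9431)
E*(242*(-1) + 46) = 1254*(242*(-1) + 46)/211 = 1254*(-242 + 46)/211 = (1254/211)*(-196) = -245784/211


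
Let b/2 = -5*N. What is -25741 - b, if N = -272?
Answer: -28461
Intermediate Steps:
b = 2720 (b = 2*(-5*(-272)) = 2*1360 = 2720)
-25741 - b = -25741 - 1*2720 = -25741 - 2720 = -28461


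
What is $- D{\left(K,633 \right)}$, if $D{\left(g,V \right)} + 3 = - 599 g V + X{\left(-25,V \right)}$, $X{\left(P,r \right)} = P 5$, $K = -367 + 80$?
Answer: $-108820801$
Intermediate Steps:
$K = -287$
$X{\left(P,r \right)} = 5 P$
$D{\left(g,V \right)} = -128 - 599 V g$ ($D{\left(g,V \right)} = -3 + \left(- 599 g V + 5 \left(-25\right)\right) = -3 - \left(125 + 599 V g\right) = -128 - 599 V g$)
$- D{\left(K,633 \right)} = - (-128 - 379167 \left(-287\right)) = - (-128 + 108820929) = \left(-1\right) 108820801 = -108820801$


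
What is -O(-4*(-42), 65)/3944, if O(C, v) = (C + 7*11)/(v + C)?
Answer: -245/918952 ≈ -0.00026661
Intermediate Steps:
O(C, v) = (77 + C)/(C + v) (O(C, v) = (C + 77)/(C + v) = (77 + C)/(C + v))
-O(-4*(-42), 65)/3944 = -(77 - 4*(-42))/(-4*(-42) + 65)/3944 = -(77 + 168)/(168 + 65)*(1/3944) = -245/233*(1/3944) = -1*245/233*(1/3944) = -245/233*1/3944 = -245/918952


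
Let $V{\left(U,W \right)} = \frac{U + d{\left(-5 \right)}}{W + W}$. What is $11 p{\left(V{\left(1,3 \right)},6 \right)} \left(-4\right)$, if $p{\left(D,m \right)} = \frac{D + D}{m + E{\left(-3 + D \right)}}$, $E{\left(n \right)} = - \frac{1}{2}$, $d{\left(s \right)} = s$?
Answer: $\frac{32}{3} \approx 10.667$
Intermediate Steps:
$V{\left(U,W \right)} = \frac{-5 + U}{2 W}$ ($V{\left(U,W \right)} = \frac{U - 5}{W + W} = \frac{-5 + U}{2 W}$)
$E{\left(n \right)} = - \frac{1}{2}$ ($E{\left(n \right)} = \left(-1\right) \frac{1}{2} = - \frac{1}{2}$)
$p{\left(D,m \right)} = \frac{2 D}{- \frac{1}{2} + m}$ ($p{\left(D,m \right)} = \frac{D + D}{m - \frac{1}{2}} = \frac{2 D}{- \frac{1}{2} + m}$)
$11 p{\left(V{\left(1,3 \right)},6 \right)} \left(-4\right) = 11 \frac{4 \frac{-5 + 1}{2 \cdot 3}}{-1 + 2 \cdot 6} \left(-4\right) = 11 \frac{4 \cdot \frac{1}{2} \cdot \frac{1}{3} \left(-4\right)}{-1 + 12} \left(-4\right) = 11 \cdot 4 \left(- \frac{2}{3}\right) \frac{1}{11} \left(-4\right) = 11 \left(- \frac{8}{33}\right) \left(-4\right) = \left(- \frac{8}{3}\right) \left(-4\right) = \frac{32}{3}$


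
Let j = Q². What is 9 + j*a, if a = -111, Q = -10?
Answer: -11091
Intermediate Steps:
j = 100 (j = (-10)² = 100)
9 + j*a = 9 + 100*(-111) = 9 - 11100 = -11091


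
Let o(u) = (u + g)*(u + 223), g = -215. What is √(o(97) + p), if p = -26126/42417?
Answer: I*√7548774612798/14139 ≈ 194.32*I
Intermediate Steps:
o(u) = (-215 + u)*(223 + u) (o(u) = (u - 215)*(u + 223) = (-215 + u)*(223 + u))
p = -26126/42417 (p = -26126*1/42417 = -26126/42417 ≈ -0.61593)
√(o(97) + p) = √((-47945 + 97² + 8*97) - 26126/42417) = √((-47945 + 9409 + 776) - 26126/42417) = √(-37760 - 26126/42417) = √(-1601692046/42417) = I*√7548774612798/14139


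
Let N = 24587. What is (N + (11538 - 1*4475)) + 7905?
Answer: 39555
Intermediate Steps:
(N + (11538 - 1*4475)) + 7905 = (24587 + (11538 - 1*4475)) + 7905 = (24587 + (11538 - 4475)) + 7905 = (24587 + 7063) + 7905 = 31650 + 7905 = 39555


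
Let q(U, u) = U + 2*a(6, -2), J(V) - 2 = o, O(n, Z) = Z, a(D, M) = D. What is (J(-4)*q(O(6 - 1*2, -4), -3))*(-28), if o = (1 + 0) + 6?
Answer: -2016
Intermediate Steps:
o = 7 (o = 1 + 6 = 7)
J(V) = 9 (J(V) = 2 + 7 = 9)
q(U, u) = 12 + U (q(U, u) = U + 2*6 = U + 12 = 12 + U)
(J(-4)*q(O(6 - 1*2, -4), -3))*(-28) = (9*(12 - 4))*(-28) = (9*8)*(-28) = 72*(-28) = -2016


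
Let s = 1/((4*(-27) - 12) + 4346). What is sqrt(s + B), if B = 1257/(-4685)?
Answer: I*sqrt(105080144797570)/19798810 ≈ 0.51775*I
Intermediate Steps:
s = 1/4226 (s = 1/((-108 - 12) + 4346) = 1/(-120 + 4346) = 1/4226 ≈ 0.00023663)
B = -1257/4685 (B = 1257*(-1/4685) = -1257/4685 ≈ -0.26830)
sqrt(s + B) = sqrt(1/4226 - 1257/4685) = sqrt(-5307397/19798810) = I*sqrt(105080144797570)/19798810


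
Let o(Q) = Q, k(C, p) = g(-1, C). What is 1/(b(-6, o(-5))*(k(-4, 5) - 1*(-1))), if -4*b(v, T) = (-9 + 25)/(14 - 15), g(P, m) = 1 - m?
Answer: 1/24 ≈ 0.041667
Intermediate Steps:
k(C, p) = 1 - C
b(v, T) = 4 (b(v, T) = -(-9 + 25)/(4*(14 - 15)) = -4/(-1) = -4*(-1) = -1/4*(-16) = 4)
1/(b(-6, o(-5))*(k(-4, 5) - 1*(-1))) = 1/(4*((1 - 1*(-4)) - 1*(-1))) = 1/(4*((1 + 4) + 1)) = 1/(4*(5 + 1)) = 1/(4*6) = 1/24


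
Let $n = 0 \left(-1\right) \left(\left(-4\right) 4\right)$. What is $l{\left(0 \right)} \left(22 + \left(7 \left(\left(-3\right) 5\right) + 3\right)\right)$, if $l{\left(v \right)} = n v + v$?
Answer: $0$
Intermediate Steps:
$n = 0$ ($n = 0 \left(-16\right) = 0$)
$l{\left(v \right)} = v$ ($l{\left(v \right)} = 0 v + v = 0 + v = v$)
$l{\left(0 \right)} \left(22 + \left(7 \left(\left(-3\right) 5\right) + 3\right)\right) = 0 \left(22 + \left(7 \left(\left(-3\right) 5\right) + 3\right)\right) = 0 \left(22 + \left(7 \left(-15\right) + 3\right)\right) = 0 \left(22 + \left(-105 + 3\right)\right) = 0 \left(22 - 102\right) = 0 \left(-80\right) = 0$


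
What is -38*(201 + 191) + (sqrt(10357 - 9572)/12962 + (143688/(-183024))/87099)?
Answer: -9894176050691/664216974 + sqrt(785)/12962 ≈ -14896.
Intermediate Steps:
-38*(201 + 191) + (sqrt(10357 - 9572)/12962 + (143688/(-183024))/87099) = -38*392 + (sqrt(785)*(1/12962) + (143688*(-1/183024))*(1/87099)) = -14896 + (sqrt(785)/12962 - 5987/7626*1/87099) = -14896 + (sqrt(785)/12962 - 5987/664216974) = -14896 + (-5987/664216974 + sqrt(785)/12962) = -9894176050691/664216974 + sqrt(785)/12962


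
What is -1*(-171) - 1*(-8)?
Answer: 179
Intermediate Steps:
-1*(-171) - 1*(-8) = 171 + 8 = 179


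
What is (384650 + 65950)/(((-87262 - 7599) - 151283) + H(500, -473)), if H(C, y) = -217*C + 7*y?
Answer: -90120/71591 ≈ -1.2588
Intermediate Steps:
(384650 + 65950)/(((-87262 - 7599) - 151283) + H(500, -473)) = (384650 + 65950)/(((-87262 - 7599) - 151283) + (-217*500 + 7*(-473))) = 450600/((-94861 - 151283) + (-108500 - 3311)) = 450600/(-246144 - 111811) = 450600/(-357955) = 450600*(-1/357955) = -90120/71591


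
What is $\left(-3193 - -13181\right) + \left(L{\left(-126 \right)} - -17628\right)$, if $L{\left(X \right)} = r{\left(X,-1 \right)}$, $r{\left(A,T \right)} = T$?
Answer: $27615$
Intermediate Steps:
$L{\left(X \right)} = -1$
$\left(-3193 - -13181\right) + \left(L{\left(-126 \right)} - -17628\right) = \left(-3193 - -13181\right) - -17627 = \left(-3193 + 13181\right) + \left(-1 + 17628\right) = 9988 + 17627 = 27615$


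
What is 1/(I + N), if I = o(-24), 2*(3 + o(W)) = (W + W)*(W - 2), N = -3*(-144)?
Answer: 1/1053 ≈ 0.00094967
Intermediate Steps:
N = 432
o(W) = -3 + W*(-2 + W) (o(W) = -3 + ((W + W)*(W - 2))/2 = -3 + ((2*W)*(-2 + W))/2 = -3 + (2*W*(-2 + W))/2 = -3 + W*(-2 + W))
I = 621 (I = -3 + (-24)² - 2*(-24) = -3 + 576 + 48 = 621)
1/(I + N) = 1/(621 + 432) = 1/1053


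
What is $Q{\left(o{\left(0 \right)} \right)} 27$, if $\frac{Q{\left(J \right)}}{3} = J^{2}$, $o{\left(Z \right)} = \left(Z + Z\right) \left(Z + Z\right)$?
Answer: $0$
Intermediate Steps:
$o{\left(Z \right)} = 4 Z^{2}$ ($o{\left(Z \right)} = 2 Z 2 Z = 4 Z^{2}$)
$Q{\left(J \right)} = 3 J^{2}$
$Q{\left(o{\left(0 \right)} \right)} 27 = 3 \left(4 \cdot 0^{2}\right)^{2} \cdot 27 = 3 \left(4 \cdot 0\right)^{2} \cdot 27 = 3 \cdot 0^{2} \cdot 27 = 3 \cdot 0 \cdot 27 = 0 \cdot 27 = 0$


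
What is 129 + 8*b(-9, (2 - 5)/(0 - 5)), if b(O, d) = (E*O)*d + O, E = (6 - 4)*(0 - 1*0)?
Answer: 57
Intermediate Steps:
E = 0 (E = 2*(0 + 0) = 2*0 = 0)
b(O, d) = O (b(O, d) = (0*O)*d + O = 0*d + O = 0 + O = O)
129 + 8*b(-9, (2 - 5)/(0 - 5)) = 129 + 8*(-9) = 129 - 72 = 57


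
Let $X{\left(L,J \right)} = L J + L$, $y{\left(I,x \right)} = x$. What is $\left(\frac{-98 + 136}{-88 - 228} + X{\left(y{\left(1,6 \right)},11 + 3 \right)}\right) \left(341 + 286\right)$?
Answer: $\frac{8904027}{158} \approx 56355.0$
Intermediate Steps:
$X{\left(L,J \right)} = L + J L$ ($X{\left(L,J \right)} = J L + L = L + J L$)
$\left(\frac{-98 + 136}{-88 - 228} + X{\left(y{\left(1,6 \right)},11 + 3 \right)}\right) \left(341 + 286\right) = \left(\frac{-98 + 136}{-88 - 228} + 6 \left(1 + \left(11 + 3\right)\right)\right) \left(341 + 286\right) = \left(\frac{38}{-316} + 6 \left(1 + 14\right)\right) 627 = \left(38 \left(- \frac{1}{316}\right) + 6 \cdot 15\right) 627 = \left(- \frac{19}{158} + 90\right) 627 = \frac{14201}{158} \cdot 627 = \frac{8904027}{158}$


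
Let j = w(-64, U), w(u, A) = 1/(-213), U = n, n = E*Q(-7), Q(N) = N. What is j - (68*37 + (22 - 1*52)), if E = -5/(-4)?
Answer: -529519/213 ≈ -2486.0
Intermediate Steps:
E = 5/4 (E = -5*(-¼) = 5/4 ≈ 1.2500)
n = -35/4 (n = (5/4)*(-7) = -35/4 ≈ -8.7500)
U = -35/4 ≈ -8.7500
w(u, A) = -1/213
j = -1/213 ≈ -0.0046948
j - (68*37 + (22 - 1*52)) = -1/213 - (68*37 + (22 - 1*52)) = -1/213 - (2516 + (22 - 52)) = -1/213 - (2516 - 30) = -1/213 - 1*2486 = -1/213 - 2486 = -529519/213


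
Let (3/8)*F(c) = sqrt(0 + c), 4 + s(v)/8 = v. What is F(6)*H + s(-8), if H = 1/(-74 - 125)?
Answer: -96 - 8*sqrt(6)/597 ≈ -96.033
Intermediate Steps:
s(v) = -32 + 8*v
F(c) = 8*sqrt(c)/3 (F(c) = 8*sqrt(0 + c)/3 = 8*sqrt(c)/3)
H = -1/199 (H = 1/(-199) = -1/199 ≈ -0.0050251)
F(6)*H + s(-8) = (8*sqrt(6)/3)*(-1/199) + (-32 + 8*(-8)) = -8*sqrt(6)/597 + (-32 - 64) = -8*sqrt(6)/597 - 96 = -96 - 8*sqrt(6)/597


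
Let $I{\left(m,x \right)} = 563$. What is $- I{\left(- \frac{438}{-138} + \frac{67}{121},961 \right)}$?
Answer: $-563$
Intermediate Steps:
$- I{\left(- \frac{438}{-138} + \frac{67}{121},961 \right)} = \left(-1\right) 563 = -563$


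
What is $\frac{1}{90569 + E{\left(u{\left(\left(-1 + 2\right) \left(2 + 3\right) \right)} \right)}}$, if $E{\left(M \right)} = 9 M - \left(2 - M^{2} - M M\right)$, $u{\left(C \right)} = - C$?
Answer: $\frac{1}{90572} \approx 1.1041 \cdot 10^{-5}$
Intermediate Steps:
$E{\left(M \right)} = -2 + 2 M^{2} + 9 M$ ($E{\left(M \right)} = 9 M + \left(\left(M^{2} + M^{2}\right) - 2\right) = 9 M + \left(2 M^{2} - 2\right) = 9 M + \left(-2 + 2 M^{2}\right) = -2 + 2 M^{2} + 9 M$)
$\frac{1}{90569 + E{\left(u{\left(\left(-1 + 2\right) \left(2 + 3\right) \right)} \right)}} = \frac{1}{90569 + \left(-2 + 2 \left(- \left(-1 + 2\right) \left(2 + 3\right)\right)^{2} + 9 \left(- \left(-1 + 2\right) \left(2 + 3\right)\right)\right)} = \frac{1}{90569 + \left(-2 + 2 \left(- 1 \cdot 5\right)^{2} + 9 \left(- 1 \cdot 5\right)\right)} = \frac{1}{90569 + \left(-2 + 2 \left(\left(-1\right) 5\right)^{2} + 9 \left(\left(-1\right) 5\right)\right)} = \frac{1}{90569 + \left(-2 + 2 \left(-5\right)^{2} + 9 \left(-5\right)\right)} = \frac{1}{90569 - -3} = \frac{1}{90569 + 3} = \frac{1}{90572}$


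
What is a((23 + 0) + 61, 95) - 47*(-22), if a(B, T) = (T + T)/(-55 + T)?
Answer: 4155/4 ≈ 1038.8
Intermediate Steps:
a(B, T) = 2*T/(-55 + T) (a(B, T) = (2*T)/(-55 + T) = 2*T/(-55 + T))
a((23 + 0) + 61, 95) - 47*(-22) = 2*95/(-55 + 95) - 47*(-22) = 2*95/40 - 1*(-1034) = 2*95*(1/40) + 1034 = 19/4 + 1034 = 4155/4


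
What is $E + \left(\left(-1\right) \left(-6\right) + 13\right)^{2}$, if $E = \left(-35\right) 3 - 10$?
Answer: $246$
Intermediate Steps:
$E = -115$ ($E = -105 - 10 = -115$)
$E + \left(\left(-1\right) \left(-6\right) + 13\right)^{2} = -115 + \left(\left(-1\right) \left(-6\right) + 13\right)^{2} = -115 + \left(6 + 13\right)^{2} = -115 + 19^{2} = -115 + 361 = 246$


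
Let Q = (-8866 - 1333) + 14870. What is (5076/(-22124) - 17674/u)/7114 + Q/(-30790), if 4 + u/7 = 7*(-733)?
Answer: -330240496863371/2177387375275385 ≈ -0.15167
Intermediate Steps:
Q = 4671 (Q = -10199 + 14870 = 4671)
u = -35945 (u = -28 + 7*(7*(-733)) = -28 + 7*(-5131) = -28 - 35917 = -35945)
(5076/(-22124) - 17674/u)/7114 + Q/(-30790) = (5076/(-22124) - 17674/(-35945))/7114 + 4671/(-30790) = (5076*(-1/22124) - 17674*(-1/35945))*(1/7114) + 4671*(-1/30790) = (-1269/5531 + 17674/35945)*(1/7114) - 4671/30790 = (52140689/198811795)*(1/7114) - 4671/30790 = 52140689/1414347109630 - 4671/30790 = -330240496863371/2177387375275385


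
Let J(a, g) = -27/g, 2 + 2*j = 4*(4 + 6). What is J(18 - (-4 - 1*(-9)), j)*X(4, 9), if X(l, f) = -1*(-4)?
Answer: -108/19 ≈ -5.6842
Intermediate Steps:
j = 19 (j = -1 + (4*(4 + 6))/2 = -1 + (4*10)/2 = -1 + (½)*40 = -1 + 20 = 19)
X(l, f) = 4
J(18 - (-4 - 1*(-9)), j)*X(4, 9) = -27/19*4 = -108/19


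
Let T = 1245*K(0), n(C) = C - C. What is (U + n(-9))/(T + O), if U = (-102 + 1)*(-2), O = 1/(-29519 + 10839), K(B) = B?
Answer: -3773360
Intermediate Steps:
n(C) = 0
O = -1/18680 (O = 1/(-18680) = -1/18680 ≈ -5.3533e-5)
T = 0 (T = 1245*0 = 0)
U = 202 (U = -101*(-2) = 202)
(U + n(-9))/(T + O) = (202 + 0)/(0 - 1/18680) = 202/(-1/18680) = 202*(-18680) = -3773360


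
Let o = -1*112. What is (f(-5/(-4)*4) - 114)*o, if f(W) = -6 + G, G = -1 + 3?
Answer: 13216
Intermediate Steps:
G = 2
o = -112
f(W) = -4 (f(W) = -6 + 2 = -4)
(f(-5/(-4)*4) - 114)*o = (-4 - 114)*(-112) = -118*(-112) = 13216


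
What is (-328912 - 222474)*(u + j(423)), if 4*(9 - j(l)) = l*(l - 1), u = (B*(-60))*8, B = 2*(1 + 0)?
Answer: 25130795415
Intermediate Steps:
B = 2 (B = 2*1 = 2)
u = -960 (u = (2*(-60))*8 = -120*8 = -960)
j(l) = 9 - l*(-1 + l)/4 (j(l) = 9 - l*(l - 1)/4 = 9 - l*(-1 + l)/4)
(-328912 - 222474)*(u + j(423)) = (-328912 - 222474)*(-960 + (9 - ¼*423² + (¼)*423)) = -551386*(-960 + (9 - ¼*178929 + 423/4)) = -551386*(-960 + (9 - 178929/4 + 423/4)) = -551386*(-960 - 89235/2) = -551386*(-91155/2) = 25130795415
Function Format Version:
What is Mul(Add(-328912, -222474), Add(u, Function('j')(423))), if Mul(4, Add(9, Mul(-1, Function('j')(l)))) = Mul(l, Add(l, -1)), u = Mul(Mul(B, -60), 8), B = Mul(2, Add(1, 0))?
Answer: 25130795415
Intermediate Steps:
B = 2 (B = Mul(2, 1) = 2)
u = -960 (u = Mul(Mul(2, -60), 8) = Mul(-120, 8) = -960)
Function('j')(l) = Add(9, Mul(Rational(-1, 4), l, Add(-1, l))) (Function('j')(l) = Add(9, Mul(Rational(-1, 4), Mul(l, Add(l, -1)))) = Add(9, Mul(Rational(-1, 4), Mul(l, Add(-1, l)))) = Add(9, Mul(Rational(-1, 4), l, Add(-1, l))))
Mul(Add(-328912, -222474), Add(u, Function('j')(423))) = Mul(Add(-328912, -222474), Add(-960, Add(9, Mul(Rational(-1, 4), Pow(423, 2)), Mul(Rational(1, 4), 423)))) = Mul(-551386, Add(-960, Add(9, Mul(Rational(-1, 4), 178929), Rational(423, 4)))) = Mul(-551386, Add(-960, Add(9, Rational(-178929, 4), Rational(423, 4)))) = Mul(-551386, Add(-960, Rational(-89235, 2))) = Mul(-551386, Rational(-91155, 2)) = 25130795415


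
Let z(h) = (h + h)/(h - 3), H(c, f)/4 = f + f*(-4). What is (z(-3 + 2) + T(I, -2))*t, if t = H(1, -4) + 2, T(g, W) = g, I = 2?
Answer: 125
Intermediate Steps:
H(c, f) = -12*f (H(c, f) = 4*(f + f*(-4)) = 4*(f - 4*f) = 4*(-3*f) = -12*f)
z(h) = 2*h/(-3 + h) (z(h) = (2*h)/(-3 + h) = 2*h/(-3 + h))
t = 50 (t = -12*(-4) + 2 = 48 + 2 = 50)
(z(-3 + 2) + T(I, -2))*t = (2*(-3 + 2)/(-3 + (-3 + 2)) + 2)*50 = (2*(-1)/(-3 - 1) + 2)*50 = (2*(-1)/(-4) + 2)*50 = (2*(-1)*(-1/4) + 2)*50 = (1/2 + 2)*50 = (5/2)*50 = 125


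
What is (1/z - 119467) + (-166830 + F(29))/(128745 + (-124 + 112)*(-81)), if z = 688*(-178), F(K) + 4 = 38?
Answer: -271118984426051/2269380384 ≈ -1.1947e+5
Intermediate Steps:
F(K) = 34 (F(K) = -4 + 38 = 34)
z = -122464
(1/z - 119467) + (-166830 + F(29))/(128745 + (-124 + 112)*(-81)) = (1/(-122464) - 119467) + (-166830 + 34)/(128745 + (-124 + 112)*(-81)) = (-1/122464 - 119467) - 166796/(128745 - 12*(-81)) = -14630406689/122464 - 166796/(128745 + 972) = -14630406689/122464 - 166796/129717 = -14630406689/122464 - 166796*1/129717 = -14630406689/122464 - 23828/18531 = -271118984426051/2269380384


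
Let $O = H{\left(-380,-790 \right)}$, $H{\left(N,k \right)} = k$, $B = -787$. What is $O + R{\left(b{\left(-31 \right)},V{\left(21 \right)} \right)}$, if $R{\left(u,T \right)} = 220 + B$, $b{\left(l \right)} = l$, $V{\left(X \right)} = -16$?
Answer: $-1357$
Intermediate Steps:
$O = -790$
$R{\left(u,T \right)} = -567$ ($R{\left(u,T \right)} = 220 - 787 = -567$)
$O + R{\left(b{\left(-31 \right)},V{\left(21 \right)} \right)} = -790 - 567 = -1357$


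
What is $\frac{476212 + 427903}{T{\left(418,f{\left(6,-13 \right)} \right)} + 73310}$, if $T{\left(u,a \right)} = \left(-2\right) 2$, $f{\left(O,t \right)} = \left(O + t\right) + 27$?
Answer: $\frac{904115}{73306} \approx 12.333$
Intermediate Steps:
$f{\left(O,t \right)} = 27 + O + t$
$T{\left(u,a \right)} = -4$
$\frac{476212 + 427903}{T{\left(418,f{\left(6,-13 \right)} \right)} + 73310} = \frac{476212 + 427903}{-4 + 73310} = \frac{904115}{73306}$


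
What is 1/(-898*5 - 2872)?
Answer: -1/7362 ≈ -0.00013583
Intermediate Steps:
1/(-898*5 - 2872) = 1/(-4490 - 2872) = 1/(-7362) = -1/7362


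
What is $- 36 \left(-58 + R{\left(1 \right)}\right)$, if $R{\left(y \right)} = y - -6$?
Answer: $1836$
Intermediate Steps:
$R{\left(y \right)} = 6 + y$ ($R{\left(y \right)} = y + 6 = 6 + y$)
$- 36 \left(-58 + R{\left(1 \right)}\right) = - 36 \left(-58 + \left(6 + 1\right)\right) = - 36 \left(-58 + 7\right) = \left(-36\right) \left(-51\right) = 1836$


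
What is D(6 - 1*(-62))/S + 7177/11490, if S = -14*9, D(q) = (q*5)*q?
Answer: -44124083/241290 ≈ -182.87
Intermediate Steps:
D(q) = 5*q² (D(q) = (5*q)*q = 5*q²)
S = -126
D(6 - 1*(-62))/S + 7177/11490 = (5*(6 - 1*(-62))²)/(-126) + 7177/11490 = (5*(6 + 62)²)*(-1/126) + 7177*(1/11490) = (5*68²)*(-1/126) + 7177/11490 = (5*4624)*(-1/126) + 7177/11490 = 23120*(-1/126) + 7177/11490 = -11560/63 + 7177/11490 = -44124083/241290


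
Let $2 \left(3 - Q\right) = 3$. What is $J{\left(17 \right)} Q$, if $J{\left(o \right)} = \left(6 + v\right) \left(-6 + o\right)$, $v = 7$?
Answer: $\frac{429}{2} \approx 214.5$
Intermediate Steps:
$Q = \frac{3}{2}$ ($Q = 3 - \frac{3}{2} = \frac{3}{2} \approx 1.5$)
$J{\left(o \right)} = -78 + 13 o$ ($J{\left(o \right)} = \left(6 + 7\right) \left(-6 + o\right) = 13 \left(-6 + o\right) = -78 + 13 o$)
$J{\left(17 \right)} Q = \left(-78 + 13 \cdot 17\right) \frac{3}{2} = \left(-78 + 221\right) \frac{3}{2} = 143 \cdot \frac{3}{2} = \frac{429}{2}$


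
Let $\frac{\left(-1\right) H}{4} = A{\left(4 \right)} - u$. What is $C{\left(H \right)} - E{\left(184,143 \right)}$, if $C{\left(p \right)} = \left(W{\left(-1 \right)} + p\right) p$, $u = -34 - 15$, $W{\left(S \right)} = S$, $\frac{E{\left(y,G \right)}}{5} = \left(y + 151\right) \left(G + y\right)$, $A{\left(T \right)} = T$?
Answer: $-502569$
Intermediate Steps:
$E{\left(y,G \right)} = 5 \left(151 + y\right) \left(G + y\right)$ ($E{\left(y,G \right)} = 5 \left(y + 151\right) \left(G + y\right) = 5 \left(151 + y\right) \left(G + y\right)$)
$u = -49$ ($u = -34 - 15 = -49$)
$H = -212$ ($H = - 4 \left(4 - -49\right) = - 4 \left(4 + 49\right) = \left(-4\right) 53 = -212$)
$C{\left(p \right)} = p \left(-1 + p\right)$ ($C{\left(p \right)} = \left(-1 + p\right) p = p \left(-1 + p\right)$)
$C{\left(H \right)} - E{\left(184,143 \right)} = - 212 \left(-1 - 212\right) - \left(5 \cdot 184^{2} + 755 \cdot 143 + 755 \cdot 184 + 5 \cdot 143 \cdot 184\right) = \left(-212\right) \left(-213\right) - \left(5 \cdot 33856 + 107965 + 138920 + 131560\right) = 45156 - \left(169280 + 107965 + 138920 + 131560\right) = 45156 - 547725 = -502569$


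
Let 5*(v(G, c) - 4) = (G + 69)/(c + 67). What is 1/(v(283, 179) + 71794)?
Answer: 615/44155946 ≈ 1.3928e-5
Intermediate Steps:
v(G, c) = 4 + (69 + G)/(5*(67 + c)) (v(G, c) = 4 + ((G + 69)/(c + 67))/5 = 4 + ((69 + G)/(67 + c))/5 = 4 + (69 + G)/(5*(67 + c)))
1/(v(283, 179) + 71794) = 1/((1409 + 283 + 20*179)/(5*(67 + 179)) + 71794) = 1/((1/5)*(1409 + 283 + 3580)/246 + 71794) = 1/((1/5)*(1/246)*5272 + 71794) = 1/(2636/615 + 71794) = 1/(44155946/615) = 615/44155946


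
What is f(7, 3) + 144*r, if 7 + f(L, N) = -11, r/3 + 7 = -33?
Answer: -17298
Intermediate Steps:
r = -120 (r = -21 + 3*(-33) = -21 - 99 = -120)
f(L, N) = -18 (f(L, N) = -7 - 11 = -18)
f(7, 3) + 144*r = -18 + 144*(-120) = -18 - 17280 = -17298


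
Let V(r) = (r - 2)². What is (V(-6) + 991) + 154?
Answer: 1209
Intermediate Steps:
V(r) = (-2 + r)²
(V(-6) + 991) + 154 = ((-2 - 6)² + 991) + 154 = ((-8)² + 991) + 154 = (64 + 991) + 154 = 1055 + 154 = 1209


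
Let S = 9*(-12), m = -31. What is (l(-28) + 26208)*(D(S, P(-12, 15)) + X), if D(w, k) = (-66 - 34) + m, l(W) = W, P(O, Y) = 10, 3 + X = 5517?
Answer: 140926940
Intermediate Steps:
X = 5514 (X = -3 + 5517 = 5514)
S = -108
D(w, k) = -131 (D(w, k) = (-66 - 34) - 31 = -100 - 31 = -131)
(l(-28) + 26208)*(D(S, P(-12, 15)) + X) = (-28 + 26208)*(-131 + 5514) = 26180*5383 = 140926940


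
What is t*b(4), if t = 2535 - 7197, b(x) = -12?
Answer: 55944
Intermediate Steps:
t = -4662
t*b(4) = -4662*(-12) = 55944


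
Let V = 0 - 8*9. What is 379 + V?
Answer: 307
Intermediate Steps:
V = -72 (V = 0 - 72 = -72)
379 + V = 379 - 72 = 307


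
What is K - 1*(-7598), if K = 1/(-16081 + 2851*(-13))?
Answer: 403788111/53144 ≈ 7598.0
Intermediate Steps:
K = -1/53144 (K = 1/(-16081 - 37063) = 1/(-53144) = -1/53144 ≈ -1.8817e-5)
K - 1*(-7598) = -1/53144 - 1*(-7598) = -1/53144 + 7598 = 403788111/53144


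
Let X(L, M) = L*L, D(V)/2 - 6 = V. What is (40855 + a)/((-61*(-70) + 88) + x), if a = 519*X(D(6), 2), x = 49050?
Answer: 339799/53408 ≈ 6.3623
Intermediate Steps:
D(V) = 12 + 2*V
X(L, M) = L**2
a = 298944 (a = 519*(12 + 2*6)**2 = 519*(12 + 12)**2 = 519*24**2 = 519*576 = 298944)
(40855 + a)/((-61*(-70) + 88) + x) = (40855 + 298944)/((-61*(-70) + 88) + 49050) = 339799/((4270 + 88) + 49050) = 339799/(4358 + 49050) = 339799/53408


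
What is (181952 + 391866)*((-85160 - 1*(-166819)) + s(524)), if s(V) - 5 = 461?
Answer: 47124803250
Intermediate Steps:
s(V) = 466 (s(V) = 5 + 461 = 466)
(181952 + 391866)*((-85160 - 1*(-166819)) + s(524)) = (181952 + 391866)*((-85160 - 1*(-166819)) + 466) = 573818*((-85160 + 166819) + 466) = 573818*(81659 + 466) = 573818*82125 = 47124803250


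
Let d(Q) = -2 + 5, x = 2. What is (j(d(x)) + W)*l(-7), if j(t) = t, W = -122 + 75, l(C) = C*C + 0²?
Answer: -2156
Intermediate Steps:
l(C) = C² (l(C) = C² + 0 = C²)
W = -47
d(Q) = 3
(j(d(x)) + W)*l(-7) = (3 - 47)*(-7)² = -44*49 = -2156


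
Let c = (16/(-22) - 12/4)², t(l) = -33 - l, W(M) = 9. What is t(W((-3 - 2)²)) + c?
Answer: -3401/121 ≈ -28.107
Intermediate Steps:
c = 1681/121 (c = (16*(-1/22) - 12*¼)² = (-8/11 - 3)² = (-41/11)² = 1681/121 ≈ 13.893)
t(W((-3 - 2)²)) + c = (-33 - 1*9) + 1681/121 = (-33 - 9) + 1681/121 = -42 + 1681/121 = -3401/121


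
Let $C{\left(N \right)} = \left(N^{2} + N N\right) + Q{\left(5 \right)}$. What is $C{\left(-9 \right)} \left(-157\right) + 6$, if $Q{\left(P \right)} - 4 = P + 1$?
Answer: $-26998$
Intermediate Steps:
$Q{\left(P \right)} = 5 + P$ ($Q{\left(P \right)} = 4 + \left(P + 1\right) = 4 + \left(1 + P\right) = 5 + P$)
$C{\left(N \right)} = 10 + 2 N^{2}$ ($C{\left(N \right)} = \left(N^{2} + N N\right) + \left(5 + 5\right) = \left(N^{2} + N^{2}\right) + 10 = 2 N^{2} + 10 = 10 + 2 N^{2}$)
$C{\left(-9 \right)} \left(-157\right) + 6 = \left(10 + 2 \left(-9\right)^{2}\right) \left(-157\right) + 6 = \left(10 + 2 \cdot 81\right) \left(-157\right) + 6 = \left(10 + 162\right) \left(-157\right) + 6 = 172 \left(-157\right) + 6 = -27004 + 6 = -26998$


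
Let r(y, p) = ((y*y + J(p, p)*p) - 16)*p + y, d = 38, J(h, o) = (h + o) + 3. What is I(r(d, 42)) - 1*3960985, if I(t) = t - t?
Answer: -3960985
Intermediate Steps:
J(h, o) = 3 + h + o
r(y, p) = y + p*(-16 + y**2 + p*(3 + 2*p)) (r(y, p) = ((y*y + (3 + p + p)*p) - 16)*p + y = ((y**2 + (3 + 2*p)*p) - 16)*p + y = ((y**2 + p*(3 + 2*p)) - 16)*p + y = (-16 + y**2 + p*(3 + 2*p))*p + y = p*(-16 + y**2 + p*(3 + 2*p)) + y = y + p*(-16 + y**2 + p*(3 + 2*p)))
I(t) = 0
I(r(d, 42)) - 1*3960985 = 0 - 1*3960985 = 0 - 3960985 = -3960985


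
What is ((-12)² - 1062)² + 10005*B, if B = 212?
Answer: 2963784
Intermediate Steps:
((-12)² - 1062)² + 10005*B = ((-12)² - 1062)² + 10005*212 = (144 - 1062)² + 2121060 = (-918)² + 2121060 = 842724 + 2121060 = 2963784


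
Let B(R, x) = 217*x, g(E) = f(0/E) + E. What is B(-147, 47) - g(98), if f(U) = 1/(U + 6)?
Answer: 60605/6 ≈ 10101.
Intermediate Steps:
f(U) = 1/(6 + U)
g(E) = ⅙ + E (g(E) = 1/(6 + 0/E) + E = 1/(6 + 0) + E = 1/6 + E = ⅙ + E)
B(-147, 47) - g(98) = 217*47 - (⅙ + 98) = 10199 - 1*589/6 = 10199 - 589/6 = 60605/6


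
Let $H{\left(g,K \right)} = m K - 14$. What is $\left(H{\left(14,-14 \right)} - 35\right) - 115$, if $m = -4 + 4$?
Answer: $-164$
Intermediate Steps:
$m = 0$
$H{\left(g,K \right)} = -14$ ($H{\left(g,K \right)} = 0 K - 14 = 0 - 14 = -14$)
$\left(H{\left(14,-14 \right)} - 35\right) - 115 = \left(-14 - 35\right) - 115 = -49 - 115 = -164$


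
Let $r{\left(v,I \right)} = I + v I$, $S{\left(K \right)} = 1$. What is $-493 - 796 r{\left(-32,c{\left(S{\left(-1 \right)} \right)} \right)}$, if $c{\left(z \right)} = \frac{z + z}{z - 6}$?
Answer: $- \frac{51817}{5} \approx -10363.0$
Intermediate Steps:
$c{\left(z \right)} = \frac{2 z}{-6 + z}$
$r{\left(v,I \right)} = I + I v$
$-493 - 796 r{\left(-32,c{\left(S{\left(-1 \right)} \right)} \right)} = -493 - 796 \cdot 2 \cdot 1 \frac{1}{-6 + 1} \left(1 - 32\right) = -493 - 796 \cdot 2 \cdot 1 \frac{1}{-5} \left(-31\right) = -493 - 796 \cdot 2 \cdot 1 \left(- \frac{1}{5}\right) \left(-31\right) = -493 - 796 \left(\left(- \frac{2}{5}\right) \left(-31\right)\right) = -493 - \frac{49352}{5} = - \frac{51817}{5}$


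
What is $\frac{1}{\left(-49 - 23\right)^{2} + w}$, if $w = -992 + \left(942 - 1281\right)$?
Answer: $\frac{1}{3853} \approx 0.00025954$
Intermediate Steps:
$w = -1331$ ($w = -992 + \left(942 - 1281\right) = -992 - 339 = -1331$)
$\frac{1}{\left(-49 - 23\right)^{2} + w} = \frac{1}{\left(-49 - 23\right)^{2} - 1331} = \frac{1}{\left(-72\right)^{2} - 1331} = \frac{1}{5184 - 1331} = \frac{1}{3853}$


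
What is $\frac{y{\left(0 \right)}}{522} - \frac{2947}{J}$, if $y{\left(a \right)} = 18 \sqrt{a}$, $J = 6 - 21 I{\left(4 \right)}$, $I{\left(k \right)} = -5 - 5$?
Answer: $- \frac{2947}{216} \approx -13.644$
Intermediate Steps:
$I{\left(k \right)} = -10$ ($I{\left(k \right)} = -5 - 5 = -10$)
$J = 216$ ($J = 6 - -210 = 6 + 210 = 216$)
$\frac{y{\left(0 \right)}}{522} - \frac{2947}{J} = \frac{18 \sqrt{0}}{522} - \frac{2947}{216} = 18 \cdot 0 \cdot \frac{1}{522} - \frac{2947}{216} = 0 \cdot \frac{1}{522} - \frac{2947}{216} = 0 - \frac{2947}{216} = - \frac{2947}{216}$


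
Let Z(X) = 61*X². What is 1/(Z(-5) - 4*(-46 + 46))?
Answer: 1/1525 ≈ 0.00065574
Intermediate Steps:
1/(Z(-5) - 4*(-46 + 46)) = 1/(61*(-5)² - 4*(-46 + 46)) = 1/(61*25 - 4*0) = 1/(1525 + 0) = 1/1525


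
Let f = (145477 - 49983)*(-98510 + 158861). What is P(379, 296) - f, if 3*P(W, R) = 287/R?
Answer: -5117684653585/888 ≈ -5.7632e+9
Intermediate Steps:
P(W, R) = 287/(3*R) (P(W, R) = (287/R)/3 = 287/(3*R))
f = 5763158394 (f = 95494*60351 = 5763158394)
P(379, 296) - f = (287/3)/296 - 1*5763158394 = (287/3)*(1/296) - 5763158394 = 287/888 - 5763158394 = -5117684653585/888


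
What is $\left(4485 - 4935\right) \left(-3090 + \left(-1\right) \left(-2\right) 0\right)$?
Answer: $1390500$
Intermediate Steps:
$\left(4485 - 4935\right) \left(-3090 + \left(-1\right) \left(-2\right) 0\right) = - 450 \left(-3090 + 2 \cdot 0\right) = - 450 \left(-3090 + 0\right) = \left(-450\right) \left(-3090\right) = 1390500$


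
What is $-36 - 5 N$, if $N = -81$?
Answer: $369$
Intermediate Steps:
$-36 - 5 N = -36 - -405 = -36 + 405 = 369$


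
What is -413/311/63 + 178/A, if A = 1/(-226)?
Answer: -112598231/2799 ≈ -40228.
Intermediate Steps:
A = -1/226 ≈ -0.0044248
-413/311/63 + 178/A = -413/311/63 + 178/(-1/226) = -413*1/311*(1/63) + 178*(-226) = -413/311*1/63 - 40228 = -59/2799 - 40228 = -112598231/2799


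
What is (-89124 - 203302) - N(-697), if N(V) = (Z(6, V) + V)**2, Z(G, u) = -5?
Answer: -785230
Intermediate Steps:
N(V) = (-5 + V)**2
(-89124 - 203302) - N(-697) = (-89124 - 203302) - (-5 - 697)**2 = -292426 - 1*(-702)**2 = -292426 - 1*492804 = -292426 - 492804 = -785230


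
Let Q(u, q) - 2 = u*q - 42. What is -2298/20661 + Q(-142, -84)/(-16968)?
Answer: -11858768/14607327 ≈ -0.81184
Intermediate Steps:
Q(u, q) = -40 + q*u (Q(u, q) = 2 + (u*q - 42) = 2 + (q*u - 42) = 2 + (-42 + q*u) = -40 + q*u)
-2298/20661 + Q(-142, -84)/(-16968) = -2298/20661 + (-40 - 84*(-142))/(-16968) = -2298*1/20661 + (-40 + 11928)*(-1/16968) = -766/6887 + 11888*(-1/16968) = -766/6887 - 1486/2121 = -11858768/14607327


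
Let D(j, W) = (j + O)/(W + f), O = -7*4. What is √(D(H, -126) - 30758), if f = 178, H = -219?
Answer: I*√123051/2 ≈ 175.39*I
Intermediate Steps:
O = -28
D(j, W) = (-28 + j)/(178 + W) (D(j, W) = (j - 28)/(W + 178) = (-28 + j)/(178 + W))
√(D(H, -126) - 30758) = √((-28 - 219)/(178 - 126) - 30758) = √(-247/52 - 30758) = √((1/52)*(-247) - 30758) = √(-19/4 - 30758) = √(-123051/4) = I*√123051/2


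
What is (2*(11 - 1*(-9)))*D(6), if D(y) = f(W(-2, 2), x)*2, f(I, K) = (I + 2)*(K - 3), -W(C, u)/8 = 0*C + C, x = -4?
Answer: -10080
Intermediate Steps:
W(C, u) = -8*C (W(C, u) = -8*(0*C + C) = -8*(0 + C) = -8*C)
f(I, K) = (-3 + K)*(2 + I) (f(I, K) = (2 + I)*(-3 + K) = (-3 + K)*(2 + I))
D(y) = -252 (D(y) = (-6 - (-24)*(-2) + 2*(-4) - 8*(-2)*(-4))*2 = (-6 - 3*16 - 8 + 16*(-4))*2 = (-6 - 48 - 8 - 64)*2 = -126*2 = -252)
(2*(11 - 1*(-9)))*D(6) = (2*(11 - 1*(-9)))*(-252) = (2*(11 + 9))*(-252) = (2*20)*(-252) = 40*(-252) = -10080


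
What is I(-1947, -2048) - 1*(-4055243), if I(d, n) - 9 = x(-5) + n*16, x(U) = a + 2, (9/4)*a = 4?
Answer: 36202390/9 ≈ 4.0225e+6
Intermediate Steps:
a = 16/9 (a = (4/9)*4 = 16/9 ≈ 1.7778)
x(U) = 34/9 (x(U) = 16/9 + 2 = 34/9)
I(d, n) = 115/9 + 16*n (I(d, n) = 9 + (34/9 + n*16) = 9 + (34/9 + 16*n) = 115/9 + 16*n)
I(-1947, -2048) - 1*(-4055243) = (115/9 + 16*(-2048)) - 1*(-4055243) = (115/9 - 32768) + 4055243 = -294797/9 + 4055243 = 36202390/9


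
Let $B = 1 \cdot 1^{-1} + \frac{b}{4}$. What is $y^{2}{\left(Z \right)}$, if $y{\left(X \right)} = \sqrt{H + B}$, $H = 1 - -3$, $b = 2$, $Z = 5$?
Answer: $\frac{11}{2} \approx 5.5$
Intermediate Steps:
$B = \frac{3}{2}$ ($B = 1 \cdot 1^{-1} + \frac{2}{4} = 1 \cdot 1 + 2 \cdot \frac{1}{4} = 1 + \frac{1}{2} = \frac{3}{2} \approx 1.5$)
$H = 4$ ($H = 1 + 3 = 4$)
$y{\left(X \right)} = \frac{\sqrt{22}}{2}$ ($y{\left(X \right)} = \sqrt{4 + \frac{3}{2}} = \sqrt{\frac{11}{2}} = \frac{\sqrt{22}}{2}$)
$y^{2}{\left(Z \right)} = \left(\frac{\sqrt{22}}{2}\right)^{2} = \frac{11}{2}$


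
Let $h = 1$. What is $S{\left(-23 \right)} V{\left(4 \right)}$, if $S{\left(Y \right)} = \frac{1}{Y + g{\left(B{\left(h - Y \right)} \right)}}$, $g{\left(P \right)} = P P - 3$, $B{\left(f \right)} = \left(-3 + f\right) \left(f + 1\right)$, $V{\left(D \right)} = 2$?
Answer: $\frac{2}{275599} \approx 7.2569 \cdot 10^{-6}$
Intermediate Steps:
$B{\left(f \right)} = \left(1 + f\right) \left(-3 + f\right)$ ($B{\left(f \right)} = \left(-3 + f\right) \left(1 + f\right) = \left(1 + f\right) \left(-3 + f\right)$)
$g{\left(P \right)} = -3 + P^{2}$ ($g{\left(P \right)} = P^{2} - 3 = -3 + P^{2}$)
$S{\left(Y \right)} = \frac{1}{-3 + Y + \left(-5 + \left(1 - Y\right)^{2} + 2 Y\right)^{2}}$ ($S{\left(Y \right)} = \frac{1}{Y + \left(-3 + \left(-3 + \left(1 - Y\right)^{2} - 2 \left(1 - Y\right)\right)^{2}\right)} = \frac{1}{Y + \left(-3 + \left(-3 + \left(1 - Y\right)^{2} + \left(-2 + 2 Y\right)\right)^{2}\right)} = \frac{1}{Y + \left(-3 + \left(-5 + \left(1 - Y\right)^{2} + 2 Y\right)^{2}\right)} = \frac{1}{-3 + Y + \left(-5 + \left(1 - Y\right)^{2} + 2 Y\right)^{2}}$)
$S{\left(-23 \right)} V{\left(4 \right)} = \frac{1}{13 - 23 + \left(-23\right)^{4} - 8 \left(-23\right)^{2}} \cdot 2 = \frac{1}{13 - 23 + 279841 - 4232} \cdot 2 = \frac{1}{275599} \cdot 2 = \frac{2}{275599}$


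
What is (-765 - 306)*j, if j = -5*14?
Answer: 74970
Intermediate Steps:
j = -70
(-765 - 306)*j = (-765 - 306)*(-70) = -1071*(-70) = 74970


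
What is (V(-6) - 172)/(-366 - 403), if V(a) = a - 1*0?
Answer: 178/769 ≈ 0.23147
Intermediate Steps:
V(a) = a (V(a) = a + 0 = a)
(V(-6) - 172)/(-366 - 403) = (-6 - 172)/(-366 - 403) = -178/(-769) = -178*(-1/769) = 178/769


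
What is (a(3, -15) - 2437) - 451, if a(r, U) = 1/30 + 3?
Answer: -86549/30 ≈ -2885.0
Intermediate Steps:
a(r, U) = 91/30 (a(r, U) = 1/30 + 3 = 91/30)
(a(3, -15) - 2437) - 451 = (91/30 - 2437) - 451 = -73019/30 - 451 = -86549/30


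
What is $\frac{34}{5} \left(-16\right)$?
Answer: $- \frac{544}{5} \approx -108.8$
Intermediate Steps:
$\frac{34}{5} \left(-16\right) = - \frac{544}{5}$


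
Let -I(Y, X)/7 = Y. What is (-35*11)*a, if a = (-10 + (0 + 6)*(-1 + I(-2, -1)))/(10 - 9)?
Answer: -26180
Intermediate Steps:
I(Y, X) = -7*Y
a = 68 (a = (-10 + (0 + 6)*(-1 - 7*(-2)))/(10 - 9) = (-10 + 6*(-1 + 14))/1 = (-10 + 6*13)*1 = (-10 + 78)*1 = 68*1 = 68)
(-35*11)*a = -35*11*68 = -385*68 = -26180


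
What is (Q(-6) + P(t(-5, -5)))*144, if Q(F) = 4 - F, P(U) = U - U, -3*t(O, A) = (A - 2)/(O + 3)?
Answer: 1440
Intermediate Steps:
t(O, A) = -(-2 + A)/(3*(3 + O)) (t(O, A) = -(A - 2)/(3*(O + 3)) = -(-2 + A)/(3*(3 + O)))
P(U) = 0
(Q(-6) + P(t(-5, -5)))*144 = ((4 - 1*(-6)) + 0)*144 = ((4 + 6) + 0)*144 = (10 + 0)*144 = 10*144 = 1440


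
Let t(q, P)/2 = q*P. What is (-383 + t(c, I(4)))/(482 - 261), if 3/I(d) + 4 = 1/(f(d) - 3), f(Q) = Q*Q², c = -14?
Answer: -2255/1377 ≈ -1.6376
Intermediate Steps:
f(Q) = Q³
I(d) = 3/(-4 + 1/(-3 + d³)) (I(d) = 3/(-4 + 1/(d³ - 3)) = 3/(-4 + 1/(-3 + d³)))
t(q, P) = 2*P*q (t(q, P) = 2*(q*P) = 2*(P*q) = 2*P*q)
(-383 + t(c, I(4)))/(482 - 261) = (-383 + 2*(3*(3 - 1*4³)/(-13 + 4*4³))*(-14))/(482 - 261) = (-383 + 2*(3*(3 - 1*64)/(-13 + 4*64))*(-14))/221 = (-383 + 2*(3*(3 - 64)/(-13 + 256))*(-14))*(1/221) = (-383 + 2*(3*(-61)/243)*(-14))*(1/221) = (-383 + 2*(3*(1/243)*(-61))*(-14))*(1/221) = (-383 + 2*(-61/81)*(-14))*(1/221) = (-383 + 1708/81)*(1/221) = -29315/81*1/221 = -2255/1377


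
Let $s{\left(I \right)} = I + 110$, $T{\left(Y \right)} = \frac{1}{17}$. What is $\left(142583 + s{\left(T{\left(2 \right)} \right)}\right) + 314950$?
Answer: $\frac{7779932}{17} \approx 4.5764 \cdot 10^{5}$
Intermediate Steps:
$T{\left(Y \right)} = \frac{1}{17}$
$s{\left(I \right)} = 110 + I$
$\left(142583 + s{\left(T{\left(2 \right)} \right)}\right) + 314950 = \left(142583 + \left(110 + \frac{1}{17}\right)\right) + 314950 = \left(142583 + \frac{1871}{17}\right) + 314950 = \frac{2425782}{17} + 314950 = \frac{7779932}{17}$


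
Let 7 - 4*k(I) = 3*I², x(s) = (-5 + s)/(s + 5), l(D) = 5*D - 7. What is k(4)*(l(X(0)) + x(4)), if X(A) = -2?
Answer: 3157/18 ≈ 175.39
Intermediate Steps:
l(D) = -7 + 5*D
x(s) = (-5 + s)/(5 + s)
k(I) = 7/4 - 3*I²/4
k(4)*(l(X(0)) + x(4)) = (7/4 - ¾*4²)*((-7 + 5*(-2)) + (-5 + 4)/(5 + 4)) = (7/4 - ¾*16)*((-7 - 10) - 1/9) = (7/4 - 12)*(-17 + (⅑)*(-1)) = -41*(-17 - ⅑)/4 = -41/4*(-154/9) = 3157/18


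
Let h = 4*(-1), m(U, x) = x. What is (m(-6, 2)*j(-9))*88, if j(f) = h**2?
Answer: 2816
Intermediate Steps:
h = -4
j(f) = 16 (j(f) = (-4)**2 = 16)
(m(-6, 2)*j(-9))*88 = (2*16)*88 = 32*88 = 2816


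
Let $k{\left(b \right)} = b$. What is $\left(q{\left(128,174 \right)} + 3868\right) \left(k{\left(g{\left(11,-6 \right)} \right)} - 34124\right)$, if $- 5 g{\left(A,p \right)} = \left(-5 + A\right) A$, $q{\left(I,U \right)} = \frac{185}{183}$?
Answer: $- \frac{120850637894}{915} \approx -1.3208 \cdot 10^{8}$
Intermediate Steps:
$q{\left(I,U \right)} = \frac{185}{183}$ ($q{\left(I,U \right)} = 185 \cdot \frac{1}{183} = \frac{185}{183}$)
$g{\left(A,p \right)} = - \frac{A \left(-5 + A\right)}{5}$ ($g{\left(A,p \right)} = - \frac{\left(-5 + A\right) A}{5} = - \frac{A \left(-5 + A\right)}{5}$)
$\left(q{\left(128,174 \right)} + 3868\right) \left(k{\left(g{\left(11,-6 \right)} \right)} - 34124\right) = \left(\frac{185}{183} + 3868\right) \left(\frac{1}{5} \cdot 11 \left(5 - 11\right) - 34124\right) = \frac{708029 \left(\frac{1}{5} \cdot 11 \left(5 - 11\right) - 34124\right)}{183} = \frac{708029 \left(\frac{1}{5} \cdot 11 \left(-6\right) - 34124\right)}{183} = \frac{708029 \left(- \frac{66}{5} - 34124\right)}{183} = \frac{708029}{183} \left(- \frac{170686}{5}\right) = - \frac{120850637894}{915}$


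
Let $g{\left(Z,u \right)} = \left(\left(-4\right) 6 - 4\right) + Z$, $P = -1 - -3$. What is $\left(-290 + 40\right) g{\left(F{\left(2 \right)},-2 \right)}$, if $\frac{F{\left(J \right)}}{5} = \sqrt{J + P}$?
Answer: $4500$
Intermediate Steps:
$P = 2$ ($P = -1 + 3 = 2$)
$F{\left(J \right)} = 5 \sqrt{2 + J}$ ($F{\left(J \right)} = 5 \sqrt{J + 2} = 5 \sqrt{2 + J}$)
$g{\left(Z,u \right)} = -28 + Z$ ($g{\left(Z,u \right)} = \left(-24 - 4\right) + Z = -28 + Z$)
$\left(-290 + 40\right) g{\left(F{\left(2 \right)},-2 \right)} = \left(-290 + 40\right) \left(-28 + 5 \sqrt{2 + 2}\right) = - 250 \left(-28 + 5 \sqrt{4}\right) = - 250 \left(-28 + 5 \cdot 2\right) = - 250 \left(-28 + 10\right) = \left(-250\right) \left(-18\right) = 4500$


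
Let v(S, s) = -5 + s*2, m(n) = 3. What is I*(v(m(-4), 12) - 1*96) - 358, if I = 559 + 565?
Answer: -86906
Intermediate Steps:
v(S, s) = -5 + 2*s
I = 1124
I*(v(m(-4), 12) - 1*96) - 358 = 1124*((-5 + 2*12) - 1*96) - 358 = 1124*((-5 + 24) - 96) - 358 = 1124*(19 - 96) - 358 = 1124*(-77) - 358 = -86548 - 358 = -86906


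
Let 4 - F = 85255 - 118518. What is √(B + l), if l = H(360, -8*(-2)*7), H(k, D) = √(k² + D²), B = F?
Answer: √(33267 + 8*√2221) ≈ 183.42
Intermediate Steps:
F = 33267 (F = 4 - (85255 - 118518) = 4 - 1*(-33263) = 4 + 33263 = 33267)
B = 33267
H(k, D) = √(D² + k²)
l = 8*√2221 (l = √((-8*(-2)*7)² + 360²) = √((16*7)² + 129600) = √(112² + 129600) = √(12544 + 129600) = √142144 = 8*√2221 ≈ 377.02)
√(B + l) = √(33267 + 8*√2221)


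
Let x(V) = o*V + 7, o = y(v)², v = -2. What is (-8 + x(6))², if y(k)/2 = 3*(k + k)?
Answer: 11937025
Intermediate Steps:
y(k) = 12*k (y(k) = 2*(3*(k + k)) = 2*(3*(2*k)) = 2*(6*k) = 12*k)
o = 576 (o = (12*(-2))² = (-24)² = 576)
x(V) = 7 + 576*V (x(V) = 576*V + 7 = 7 + 576*V)
(-8 + x(6))² = (-8 + (7 + 576*6))² = (-8 + (7 + 3456))² = (-8 + 3463)² = 3455² = 11937025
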